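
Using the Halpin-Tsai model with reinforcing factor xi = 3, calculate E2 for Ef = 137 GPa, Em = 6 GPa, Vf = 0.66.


eta = (Ef/Em - 1)/(Ef/Em + xi) = (22.8333 - 1)/(22.8333 + 3) = 0.8452
E2 = Em*(1+xi*eta*Vf)/(1-eta*Vf) = 36.27 GPa

36.27 GPa


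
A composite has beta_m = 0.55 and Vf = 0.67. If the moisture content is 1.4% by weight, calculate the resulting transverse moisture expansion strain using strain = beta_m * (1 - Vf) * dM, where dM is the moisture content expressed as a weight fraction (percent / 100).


dM = 1.4/100 = 0.014
strain = beta_m * (1-Vf) * dM = 0.55 * 0.33 * 0.014 = 0.002541

0.002541


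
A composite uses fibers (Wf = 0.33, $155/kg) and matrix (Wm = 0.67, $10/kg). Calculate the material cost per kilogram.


Cost = cost_f*Wf + cost_m*Wm = 155*0.33 + 10*0.67 = $57.85/kg

$57.85/kg


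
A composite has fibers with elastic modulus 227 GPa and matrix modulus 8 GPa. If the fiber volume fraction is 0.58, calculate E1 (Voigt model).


E1 = Ef*Vf + Em*(1-Vf) = 227*0.58 + 8*0.42 = 135.02 GPa

135.02 GPa


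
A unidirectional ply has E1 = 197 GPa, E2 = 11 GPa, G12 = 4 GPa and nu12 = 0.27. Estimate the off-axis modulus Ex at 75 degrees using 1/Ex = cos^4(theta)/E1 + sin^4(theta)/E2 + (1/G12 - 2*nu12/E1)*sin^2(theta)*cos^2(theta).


cos^4(75) = 0.004487, sin^4(75) = 0.870513, sin^2(75)*cos^2(75) = 0.0625
1/G12 - 2*nu12/E1 = 1/4 - 2*0.27/197 = 0.247259 GPa^-1
1/Ex = 0.004487/197 + 0.870513/11 + 0.247259*0.0625 = 0.094614 GPa^-1
Ex = 10.57 GPa

10.57 GPa


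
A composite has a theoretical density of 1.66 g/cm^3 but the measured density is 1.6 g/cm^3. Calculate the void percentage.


Void% = (rho_theo - rho_actual)/rho_theo * 100 = (1.66 - 1.6)/1.66 * 100 = 3.61%

3.61%


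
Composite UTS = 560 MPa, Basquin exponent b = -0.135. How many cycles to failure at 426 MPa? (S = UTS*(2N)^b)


N = 0.5 * (S/UTS)^(1/b) = 0.5 * (426/560)^(1/-0.135) = 3.7915 cycles

3.7915 cycles


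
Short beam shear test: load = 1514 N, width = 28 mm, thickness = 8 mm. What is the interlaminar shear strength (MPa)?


ILSS = 3F/(4bh) = 3*1514/(4*28*8) = 5.07 MPa

5.07 MPa


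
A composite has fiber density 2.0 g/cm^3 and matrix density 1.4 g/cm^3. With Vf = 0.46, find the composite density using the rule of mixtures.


rho_c = rho_f*Vf + rho_m*(1-Vf) = 2.0*0.46 + 1.4*0.54 = 1.676 g/cm^3

1.676 g/cm^3


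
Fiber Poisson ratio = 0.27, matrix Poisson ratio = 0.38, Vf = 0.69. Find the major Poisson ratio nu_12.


nu_12 = nu_f*Vf + nu_m*(1-Vf) = 0.27*0.69 + 0.38*0.31 = 0.3041

0.3041


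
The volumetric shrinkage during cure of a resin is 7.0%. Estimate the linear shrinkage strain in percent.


Linear shrinkage ≈ vol_shrink/3 = 7.0/3 = 2.333%

2.333%


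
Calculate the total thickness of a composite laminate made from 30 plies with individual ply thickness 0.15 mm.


h = n * t_ply = 30 * 0.15 = 4.5 mm

4.5 mm


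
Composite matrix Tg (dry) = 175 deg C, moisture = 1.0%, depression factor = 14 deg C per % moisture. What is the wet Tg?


Tg_wet = Tg_dry - k*moisture = 175 - 14*1.0 = 161.0 deg C

161.0 deg C


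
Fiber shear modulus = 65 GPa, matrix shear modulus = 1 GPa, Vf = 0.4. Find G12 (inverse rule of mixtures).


1/G12 = Vf/Gf + (1-Vf)/Gm = 0.4/65 + 0.6/1
G12 = 1.65 GPa

1.65 GPa


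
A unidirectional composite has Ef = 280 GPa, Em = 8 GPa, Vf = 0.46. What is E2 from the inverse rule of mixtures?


1/E2 = Vf/Ef + (1-Vf)/Em = 0.46/280 + 0.54/8
E2 = 14.46 GPa

14.46 GPa


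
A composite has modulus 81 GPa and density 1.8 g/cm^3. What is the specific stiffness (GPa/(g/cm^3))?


Specific stiffness = E/rho = 81/1.8 = 45.0 GPa/(g/cm^3)

45.0 GPa/(g/cm^3)


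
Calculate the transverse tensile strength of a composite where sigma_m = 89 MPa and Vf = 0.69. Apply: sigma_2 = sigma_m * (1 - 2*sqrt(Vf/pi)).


factor = 1 - 2*sqrt(0.69/pi) = 0.0627
sigma_2 = 89 * 0.0627 = 5.58 MPa

5.58 MPa


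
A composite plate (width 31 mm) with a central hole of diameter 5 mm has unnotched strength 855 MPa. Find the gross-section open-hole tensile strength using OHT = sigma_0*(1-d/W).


OHT = sigma_0*(1-d/W) = 855*(1-5/31) = 717.1 MPa

717.1 MPa


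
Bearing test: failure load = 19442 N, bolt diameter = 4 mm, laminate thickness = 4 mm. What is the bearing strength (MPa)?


sigma_br = F/(d*h) = 19442/(4*4) = 1215.1 MPa

1215.1 MPa


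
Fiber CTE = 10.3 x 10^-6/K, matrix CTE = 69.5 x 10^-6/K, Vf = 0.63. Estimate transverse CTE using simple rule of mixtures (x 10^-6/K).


alpha_2 = alpha_f*Vf + alpha_m*(1-Vf) = 10.3*0.63 + 69.5*0.37 = 32.2 x 10^-6/K

32.2 x 10^-6/K


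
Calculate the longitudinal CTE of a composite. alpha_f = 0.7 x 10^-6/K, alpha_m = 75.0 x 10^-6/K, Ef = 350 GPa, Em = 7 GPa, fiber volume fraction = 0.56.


E1 = Ef*Vf + Em*(1-Vf) = 199.08
alpha_1 = (alpha_f*Ef*Vf + alpha_m*Em*(1-Vf))/E1 = 1.85 x 10^-6/K

1.85 x 10^-6/K


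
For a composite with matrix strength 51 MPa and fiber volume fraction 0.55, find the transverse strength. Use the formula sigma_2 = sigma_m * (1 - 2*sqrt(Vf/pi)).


factor = 1 - 2*sqrt(0.55/pi) = 0.1632
sigma_2 = 51 * 0.1632 = 8.32 MPa

8.32 MPa


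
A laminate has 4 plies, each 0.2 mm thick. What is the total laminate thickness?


h = n * t_ply = 4 * 0.2 = 0.8 mm

0.8 mm


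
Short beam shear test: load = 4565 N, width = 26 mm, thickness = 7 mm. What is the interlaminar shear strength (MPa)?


ILSS = 3F/(4bh) = 3*4565/(4*26*7) = 18.81 MPa

18.81 MPa


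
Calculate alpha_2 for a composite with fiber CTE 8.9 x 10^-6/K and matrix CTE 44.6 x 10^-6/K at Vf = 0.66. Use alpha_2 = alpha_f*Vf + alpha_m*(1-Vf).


alpha_2 = alpha_f*Vf + alpha_m*(1-Vf) = 8.9*0.66 + 44.6*0.34 = 21.0 x 10^-6/K

21.0 x 10^-6/K


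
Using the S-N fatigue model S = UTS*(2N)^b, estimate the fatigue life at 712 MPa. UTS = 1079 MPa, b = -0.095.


N = 0.5 * (S/UTS)^(1/b) = 0.5 * (712/1079)^(1/-0.095) = 39.7563 cycles

39.7563 cycles


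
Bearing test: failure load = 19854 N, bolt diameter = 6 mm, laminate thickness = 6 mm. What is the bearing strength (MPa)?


sigma_br = F/(d*h) = 19854/(6*6) = 551.5 MPa

551.5 MPa


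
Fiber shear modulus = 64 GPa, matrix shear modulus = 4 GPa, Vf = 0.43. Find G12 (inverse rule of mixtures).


1/G12 = Vf/Gf + (1-Vf)/Gm = 0.43/64 + 0.57/4
G12 = 6.7 GPa

6.7 GPa


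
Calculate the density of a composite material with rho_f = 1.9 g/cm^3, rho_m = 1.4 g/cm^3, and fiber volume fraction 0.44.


rho_c = rho_f*Vf + rho_m*(1-Vf) = 1.9*0.44 + 1.4*0.56 = 1.62 g/cm^3

1.62 g/cm^3


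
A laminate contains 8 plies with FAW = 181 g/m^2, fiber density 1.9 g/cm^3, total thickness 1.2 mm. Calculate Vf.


Vf = n * FAW / (rho_f * h * 1000) = 8 * 181 / (1.9 * 1.2 * 1000) = 0.6351

0.6351


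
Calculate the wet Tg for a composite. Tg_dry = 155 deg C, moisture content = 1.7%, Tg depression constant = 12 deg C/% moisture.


Tg_wet = Tg_dry - k*moisture = 155 - 12*1.7 = 134.6 deg C

134.6 deg C


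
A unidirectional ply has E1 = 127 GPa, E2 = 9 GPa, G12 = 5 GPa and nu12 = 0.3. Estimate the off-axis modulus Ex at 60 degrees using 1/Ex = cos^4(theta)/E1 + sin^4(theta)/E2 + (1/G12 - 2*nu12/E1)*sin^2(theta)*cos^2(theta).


cos^4(60) = 0.0625, sin^4(60) = 0.5625, sin^2(60)*cos^2(60) = 0.1875
1/G12 - 2*nu12/E1 = 1/5 - 2*0.3/127 = 0.195276 GPa^-1
1/Ex = 0.0625/127 + 0.5625/9 + 0.195276*0.1875 = 0.0996063 GPa^-1
Ex = 10.04 GPa

10.04 GPa


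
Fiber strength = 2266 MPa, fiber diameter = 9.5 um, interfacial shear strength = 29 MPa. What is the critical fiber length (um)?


Lc = sigma_f * d / (2 * tau_i) = 2266 * 9.5 / (2 * 29) = 371.2 um

371.2 um


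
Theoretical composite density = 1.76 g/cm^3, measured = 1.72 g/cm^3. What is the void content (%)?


Void% = (rho_theo - rho_actual)/rho_theo * 100 = (1.76 - 1.72)/1.76 * 100 = 2.27%

2.27%


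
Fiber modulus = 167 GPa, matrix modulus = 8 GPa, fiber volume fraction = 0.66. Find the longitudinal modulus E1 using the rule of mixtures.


E1 = Ef*Vf + Em*(1-Vf) = 167*0.66 + 8*0.34 = 112.94 GPa

112.94 GPa


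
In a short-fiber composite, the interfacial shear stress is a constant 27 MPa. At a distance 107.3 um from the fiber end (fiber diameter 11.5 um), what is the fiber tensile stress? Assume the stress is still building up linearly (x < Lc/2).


Force balance: sigma_f * (pi*d^2/4) = tau * (pi*d) * x  ->  sigma_f = 4 * tau * x / d
sigma_f = 4 * 27 * 107.3 / 11.5 = 1007.7 MPa

1007.7 MPa


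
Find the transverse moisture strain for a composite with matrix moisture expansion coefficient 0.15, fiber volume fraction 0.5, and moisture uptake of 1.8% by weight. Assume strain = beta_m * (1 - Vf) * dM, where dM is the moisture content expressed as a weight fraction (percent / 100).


dM = 1.8/100 = 0.018
strain = beta_m * (1-Vf) * dM = 0.15 * 0.5 * 0.018 = 0.00135

0.00135


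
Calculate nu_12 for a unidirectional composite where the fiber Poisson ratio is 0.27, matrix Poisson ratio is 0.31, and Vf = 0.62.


nu_12 = nu_f*Vf + nu_m*(1-Vf) = 0.27*0.62 + 0.31*0.38 = 0.2852

0.2852


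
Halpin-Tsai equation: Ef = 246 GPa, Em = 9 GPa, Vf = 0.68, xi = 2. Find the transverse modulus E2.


eta = (Ef/Em - 1)/(Ef/Em + xi) = (27.3333 - 1)/(27.3333 + 2) = 0.8977
E2 = Em*(1+xi*eta*Vf)/(1-eta*Vf) = 51.31 GPa

51.31 GPa


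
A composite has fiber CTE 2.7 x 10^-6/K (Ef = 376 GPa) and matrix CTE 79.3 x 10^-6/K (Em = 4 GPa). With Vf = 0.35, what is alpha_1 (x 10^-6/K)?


E1 = Ef*Vf + Em*(1-Vf) = 134.2
alpha_1 = (alpha_f*Ef*Vf + alpha_m*Em*(1-Vf))/E1 = 4.18 x 10^-6/K

4.18 x 10^-6/K


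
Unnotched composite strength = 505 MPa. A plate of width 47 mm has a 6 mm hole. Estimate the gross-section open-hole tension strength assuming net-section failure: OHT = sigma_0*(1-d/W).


OHT = sigma_0*(1-d/W) = 505*(1-6/47) = 440.5 MPa

440.5 MPa


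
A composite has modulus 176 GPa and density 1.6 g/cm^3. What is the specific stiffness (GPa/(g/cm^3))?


Specific stiffness = E/rho = 176/1.6 = 110.0 GPa/(g/cm^3)

110.0 GPa/(g/cm^3)


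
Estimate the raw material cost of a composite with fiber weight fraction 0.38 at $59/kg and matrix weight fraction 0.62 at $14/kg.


Cost = cost_f*Wf + cost_m*Wm = 59*0.38 + 14*0.62 = $31.1/kg

$31.1/kg


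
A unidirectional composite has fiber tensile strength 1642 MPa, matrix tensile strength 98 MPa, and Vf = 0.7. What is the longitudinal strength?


sigma_1 = sigma_f*Vf + sigma_m*(1-Vf) = 1642*0.7 + 98*0.3 = 1178.8 MPa

1178.8 MPa


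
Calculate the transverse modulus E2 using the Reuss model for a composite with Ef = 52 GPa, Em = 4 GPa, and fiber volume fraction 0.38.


1/E2 = Vf/Ef + (1-Vf)/Em = 0.38/52 + 0.62/4
E2 = 6.16 GPa

6.16 GPa


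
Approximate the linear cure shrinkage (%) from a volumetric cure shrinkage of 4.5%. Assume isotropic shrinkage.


Linear shrinkage ≈ vol_shrink/3 = 4.5/3 = 1.5%

1.5%


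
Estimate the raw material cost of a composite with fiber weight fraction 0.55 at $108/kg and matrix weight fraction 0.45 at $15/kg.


Cost = cost_f*Wf + cost_m*Wm = 108*0.55 + 15*0.45 = $66.15/kg

$66.15/kg


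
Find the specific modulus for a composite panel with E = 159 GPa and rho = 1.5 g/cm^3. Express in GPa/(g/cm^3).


Specific stiffness = E/rho = 159/1.5 = 106.0 GPa/(g/cm^3)

106.0 GPa/(g/cm^3)


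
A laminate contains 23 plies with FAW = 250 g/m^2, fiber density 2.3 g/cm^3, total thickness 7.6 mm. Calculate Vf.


Vf = n * FAW / (rho_f * h * 1000) = 23 * 250 / (2.3 * 7.6 * 1000) = 0.3289

0.3289


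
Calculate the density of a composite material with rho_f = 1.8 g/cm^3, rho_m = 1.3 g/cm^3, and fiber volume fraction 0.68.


rho_c = rho_f*Vf + rho_m*(1-Vf) = 1.8*0.68 + 1.3*0.32 = 1.64 g/cm^3

1.64 g/cm^3


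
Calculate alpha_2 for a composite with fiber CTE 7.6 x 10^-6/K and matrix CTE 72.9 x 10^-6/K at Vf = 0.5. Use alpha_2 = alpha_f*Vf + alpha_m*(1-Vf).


alpha_2 = alpha_f*Vf + alpha_m*(1-Vf) = 7.6*0.5 + 72.9*0.5 = 40.3 x 10^-6/K

40.3 x 10^-6/K


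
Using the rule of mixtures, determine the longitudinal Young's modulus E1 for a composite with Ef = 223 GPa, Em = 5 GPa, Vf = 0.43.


E1 = Ef*Vf + Em*(1-Vf) = 223*0.43 + 5*0.57 = 98.74 GPa

98.74 GPa


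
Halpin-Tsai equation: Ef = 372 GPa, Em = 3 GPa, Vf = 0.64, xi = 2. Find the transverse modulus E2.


eta = (Ef/Em - 1)/(Ef/Em + xi) = (124.0 - 1)/(124.0 + 2) = 0.9762
E2 = Em*(1+xi*eta*Vf)/(1-eta*Vf) = 17.98 GPa

17.98 GPa


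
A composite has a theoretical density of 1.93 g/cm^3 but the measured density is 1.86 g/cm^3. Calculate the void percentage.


Void% = (rho_theo - rho_actual)/rho_theo * 100 = (1.93 - 1.86)/1.93 * 100 = 3.63%

3.63%


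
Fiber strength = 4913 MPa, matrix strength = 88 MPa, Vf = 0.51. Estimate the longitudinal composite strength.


sigma_1 = sigma_f*Vf + sigma_m*(1-Vf) = 4913*0.51 + 88*0.49 = 2548.8 MPa

2548.8 MPa


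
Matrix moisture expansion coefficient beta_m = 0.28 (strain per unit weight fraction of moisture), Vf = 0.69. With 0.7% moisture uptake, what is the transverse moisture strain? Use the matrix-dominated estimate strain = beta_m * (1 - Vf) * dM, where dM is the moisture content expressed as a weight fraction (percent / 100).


dM = 0.7/100 = 0.007
strain = beta_m * (1-Vf) * dM = 0.28 * 0.31 * 0.007 = 0.0006076

0.0006076


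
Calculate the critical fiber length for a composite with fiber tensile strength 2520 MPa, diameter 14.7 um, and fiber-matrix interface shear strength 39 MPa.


Lc = sigma_f * d / (2 * tau_i) = 2520 * 14.7 / (2 * 39) = 474.9 um

474.9 um


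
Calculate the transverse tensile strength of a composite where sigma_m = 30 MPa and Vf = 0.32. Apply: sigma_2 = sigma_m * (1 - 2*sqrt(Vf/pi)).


factor = 1 - 2*sqrt(0.32/pi) = 0.3617
sigma_2 = 30 * 0.3617 = 10.85 MPa

10.85 MPa


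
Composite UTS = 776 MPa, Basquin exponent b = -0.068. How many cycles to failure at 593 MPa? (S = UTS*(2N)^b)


N = 0.5 * (S/UTS)^(1/b) = 0.5 * (593/776)^(1/-0.068) = 26.1048 cycles

26.1048 cycles


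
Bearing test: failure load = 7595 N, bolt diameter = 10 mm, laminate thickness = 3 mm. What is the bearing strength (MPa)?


sigma_br = F/(d*h) = 7595/(10*3) = 253.2 MPa

253.2 MPa


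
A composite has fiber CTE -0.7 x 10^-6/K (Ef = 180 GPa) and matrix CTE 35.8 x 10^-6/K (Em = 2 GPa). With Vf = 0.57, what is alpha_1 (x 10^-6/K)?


E1 = Ef*Vf + Em*(1-Vf) = 103.46
alpha_1 = (alpha_f*Ef*Vf + alpha_m*Em*(1-Vf))/E1 = -0.4 x 10^-6/K

-0.4 x 10^-6/K


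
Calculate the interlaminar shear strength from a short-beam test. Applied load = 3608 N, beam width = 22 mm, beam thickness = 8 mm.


ILSS = 3F/(4bh) = 3*3608/(4*22*8) = 15.38 MPa

15.38 MPa


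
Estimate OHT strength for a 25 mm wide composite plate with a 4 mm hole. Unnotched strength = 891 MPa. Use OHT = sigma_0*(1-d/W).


OHT = sigma_0*(1-d/W) = 891*(1-4/25) = 748.4 MPa

748.4 MPa


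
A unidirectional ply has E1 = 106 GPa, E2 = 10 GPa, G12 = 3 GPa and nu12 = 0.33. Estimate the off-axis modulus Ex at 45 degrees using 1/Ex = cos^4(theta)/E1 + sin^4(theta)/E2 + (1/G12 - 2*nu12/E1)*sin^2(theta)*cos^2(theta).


cos^4(45) = 0.25, sin^4(45) = 0.25, sin^2(45)*cos^2(45) = 0.25
1/G12 - 2*nu12/E1 = 1/3 - 2*0.33/106 = 0.327107 GPa^-1
1/Ex = 0.25/106 + 0.25/10 + 0.327107*0.25 = 0.1091352 GPa^-1
Ex = 9.16 GPa

9.16 GPa


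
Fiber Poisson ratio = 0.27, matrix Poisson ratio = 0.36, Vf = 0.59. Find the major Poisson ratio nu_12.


nu_12 = nu_f*Vf + nu_m*(1-Vf) = 0.27*0.59 + 0.36*0.41 = 0.3069

0.3069


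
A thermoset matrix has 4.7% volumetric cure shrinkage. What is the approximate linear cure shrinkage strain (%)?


Linear shrinkage ≈ vol_shrink/3 = 4.7/3 = 1.567%

1.567%


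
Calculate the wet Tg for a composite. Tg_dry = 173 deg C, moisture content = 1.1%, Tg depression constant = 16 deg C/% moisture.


Tg_wet = Tg_dry - k*moisture = 173 - 16*1.1 = 155.4 deg C

155.4 deg C


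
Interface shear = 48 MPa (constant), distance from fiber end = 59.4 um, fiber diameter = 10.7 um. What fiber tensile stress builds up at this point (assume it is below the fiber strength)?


Force balance: sigma_f * (pi*d^2/4) = tau * (pi*d) * x  ->  sigma_f = 4 * tau * x / d
sigma_f = 4 * 48 * 59.4 / 10.7 = 1065.9 MPa

1065.9 MPa


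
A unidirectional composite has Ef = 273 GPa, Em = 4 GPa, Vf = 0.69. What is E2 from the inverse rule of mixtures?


1/E2 = Vf/Ef + (1-Vf)/Em = 0.69/273 + 0.31/4
E2 = 12.5 GPa

12.5 GPa


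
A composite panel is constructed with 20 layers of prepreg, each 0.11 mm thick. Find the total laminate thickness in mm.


h = n * t_ply = 20 * 0.11 = 2.2 mm

2.2 mm


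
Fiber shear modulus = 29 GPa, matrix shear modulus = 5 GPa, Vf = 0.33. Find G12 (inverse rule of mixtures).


1/G12 = Vf/Gf + (1-Vf)/Gm = 0.33/29 + 0.67/5
G12 = 6.88 GPa

6.88 GPa


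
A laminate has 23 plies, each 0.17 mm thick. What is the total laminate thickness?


h = n * t_ply = 23 * 0.17 = 3.91 mm

3.91 mm


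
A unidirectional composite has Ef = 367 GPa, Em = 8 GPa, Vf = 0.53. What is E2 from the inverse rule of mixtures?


1/E2 = Vf/Ef + (1-Vf)/Em = 0.53/367 + 0.47/8
E2 = 16.61 GPa

16.61 GPa


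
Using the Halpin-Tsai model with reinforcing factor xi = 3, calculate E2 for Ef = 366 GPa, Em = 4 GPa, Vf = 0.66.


eta = (Ef/Em - 1)/(Ef/Em + xi) = (91.5 - 1)/(91.5 + 3) = 0.9577
E2 = Em*(1+xi*eta*Vf)/(1-eta*Vf) = 31.49 GPa

31.49 GPa


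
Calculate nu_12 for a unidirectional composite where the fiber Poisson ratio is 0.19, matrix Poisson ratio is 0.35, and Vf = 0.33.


nu_12 = nu_f*Vf + nu_m*(1-Vf) = 0.19*0.33 + 0.35*0.67 = 0.2972

0.2972


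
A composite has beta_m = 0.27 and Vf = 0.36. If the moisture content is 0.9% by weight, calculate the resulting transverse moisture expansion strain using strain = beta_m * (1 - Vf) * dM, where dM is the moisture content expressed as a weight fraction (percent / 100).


dM = 0.9/100 = 0.009
strain = beta_m * (1-Vf) * dM = 0.27 * 0.64 * 0.009 = 0.0015552

0.0015552


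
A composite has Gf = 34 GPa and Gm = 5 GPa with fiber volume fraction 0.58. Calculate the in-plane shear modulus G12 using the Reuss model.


1/G12 = Vf/Gf + (1-Vf)/Gm = 0.58/34 + 0.42/5
G12 = 9.9 GPa

9.9 GPa


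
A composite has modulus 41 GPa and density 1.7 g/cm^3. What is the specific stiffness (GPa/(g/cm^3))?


Specific stiffness = E/rho = 41/1.7 = 24.1 GPa/(g/cm^3)

24.1 GPa/(g/cm^3)


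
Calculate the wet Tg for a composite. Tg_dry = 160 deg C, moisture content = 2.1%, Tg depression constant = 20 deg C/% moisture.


Tg_wet = Tg_dry - k*moisture = 160 - 20*2.1 = 118.0 deg C

118.0 deg C


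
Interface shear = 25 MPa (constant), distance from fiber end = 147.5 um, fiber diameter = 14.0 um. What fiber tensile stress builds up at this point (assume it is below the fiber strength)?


Force balance: sigma_f * (pi*d^2/4) = tau * (pi*d) * x  ->  sigma_f = 4 * tau * x / d
sigma_f = 4 * 25 * 147.5 / 14.0 = 1053.6 MPa

1053.6 MPa


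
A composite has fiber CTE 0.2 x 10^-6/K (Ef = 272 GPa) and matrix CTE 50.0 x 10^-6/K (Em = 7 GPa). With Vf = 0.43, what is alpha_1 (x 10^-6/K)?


E1 = Ef*Vf + Em*(1-Vf) = 120.95
alpha_1 = (alpha_f*Ef*Vf + alpha_m*Em*(1-Vf))/E1 = 1.84 x 10^-6/K

1.84 x 10^-6/K


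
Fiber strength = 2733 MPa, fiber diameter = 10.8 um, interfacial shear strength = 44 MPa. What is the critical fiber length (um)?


Lc = sigma_f * d / (2 * tau_i) = 2733 * 10.8 / (2 * 44) = 335.4 um

335.4 um


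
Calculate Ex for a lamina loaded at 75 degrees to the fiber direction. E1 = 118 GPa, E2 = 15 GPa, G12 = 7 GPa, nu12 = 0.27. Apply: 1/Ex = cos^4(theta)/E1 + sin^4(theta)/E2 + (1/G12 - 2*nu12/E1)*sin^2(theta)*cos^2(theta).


cos^4(75) = 0.004487, sin^4(75) = 0.870513, sin^2(75)*cos^2(75) = 0.0625
1/G12 - 2*nu12/E1 = 1/7 - 2*0.27/118 = 0.138281 GPa^-1
1/Ex = 0.004487/118 + 0.870513/15 + 0.138281*0.0625 = 0.0667148 GPa^-1
Ex = 14.99 GPa

14.99 GPa


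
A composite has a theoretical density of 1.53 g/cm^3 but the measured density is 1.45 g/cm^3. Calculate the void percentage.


Void% = (rho_theo - rho_actual)/rho_theo * 100 = (1.53 - 1.45)/1.53 * 100 = 5.23%

5.23%


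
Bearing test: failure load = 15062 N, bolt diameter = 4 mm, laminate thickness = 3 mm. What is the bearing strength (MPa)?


sigma_br = F/(d*h) = 15062/(4*3) = 1255.2 MPa

1255.2 MPa


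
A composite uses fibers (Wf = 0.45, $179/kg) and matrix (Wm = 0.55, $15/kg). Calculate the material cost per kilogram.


Cost = cost_f*Wf + cost_m*Wm = 179*0.45 + 15*0.55 = $88.8/kg

$88.8/kg


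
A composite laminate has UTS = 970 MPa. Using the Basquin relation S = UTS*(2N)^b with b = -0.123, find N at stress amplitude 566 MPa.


N = 0.5 * (S/UTS)^(1/b) = 0.5 * (566/970)^(1/-0.123) = 39.9067 cycles

39.9067 cycles


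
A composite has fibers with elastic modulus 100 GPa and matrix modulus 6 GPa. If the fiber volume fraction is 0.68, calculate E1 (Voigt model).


E1 = Ef*Vf + Em*(1-Vf) = 100*0.68 + 6*0.32 = 69.92 GPa

69.92 GPa


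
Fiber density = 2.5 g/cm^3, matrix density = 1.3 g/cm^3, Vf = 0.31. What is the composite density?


rho_c = rho_f*Vf + rho_m*(1-Vf) = 2.5*0.31 + 1.3*0.69 = 1.672 g/cm^3

1.672 g/cm^3


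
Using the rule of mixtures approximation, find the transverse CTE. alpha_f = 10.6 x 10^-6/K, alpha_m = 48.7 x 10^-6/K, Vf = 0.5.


alpha_2 = alpha_f*Vf + alpha_m*(1-Vf) = 10.6*0.5 + 48.7*0.5 = 29.7 x 10^-6/K

29.7 x 10^-6/K


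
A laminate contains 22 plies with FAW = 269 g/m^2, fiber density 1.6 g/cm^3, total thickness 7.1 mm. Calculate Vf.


Vf = n * FAW / (rho_f * h * 1000) = 22 * 269 / (1.6 * 7.1 * 1000) = 0.521

0.521


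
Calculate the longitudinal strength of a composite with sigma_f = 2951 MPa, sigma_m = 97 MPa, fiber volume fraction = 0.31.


sigma_1 = sigma_f*Vf + sigma_m*(1-Vf) = 2951*0.31 + 97*0.69 = 981.7 MPa

981.7 MPa


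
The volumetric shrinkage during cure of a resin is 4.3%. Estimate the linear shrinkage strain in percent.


Linear shrinkage ≈ vol_shrink/3 = 4.3/3 = 1.433%

1.433%


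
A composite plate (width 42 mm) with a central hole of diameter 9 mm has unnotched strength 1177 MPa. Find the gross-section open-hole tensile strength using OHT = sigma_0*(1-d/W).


OHT = sigma_0*(1-d/W) = 1177*(1-9/42) = 924.8 MPa

924.8 MPa


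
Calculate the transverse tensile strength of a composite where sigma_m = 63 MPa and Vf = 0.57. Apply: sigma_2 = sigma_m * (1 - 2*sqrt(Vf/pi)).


factor = 1 - 2*sqrt(0.57/pi) = 0.1481
sigma_2 = 63 * 0.1481 = 9.33 MPa

9.33 MPa


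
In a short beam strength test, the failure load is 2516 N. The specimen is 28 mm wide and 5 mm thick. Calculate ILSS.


ILSS = 3F/(4bh) = 3*2516/(4*28*5) = 13.48 MPa

13.48 MPa


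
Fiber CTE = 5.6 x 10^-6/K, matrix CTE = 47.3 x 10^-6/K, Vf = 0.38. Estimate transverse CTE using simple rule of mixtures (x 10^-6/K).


alpha_2 = alpha_f*Vf + alpha_m*(1-Vf) = 5.6*0.38 + 47.3*0.62 = 31.5 x 10^-6/K

31.5 x 10^-6/K


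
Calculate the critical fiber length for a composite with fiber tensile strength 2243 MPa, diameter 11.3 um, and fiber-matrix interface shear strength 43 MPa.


Lc = sigma_f * d / (2 * tau_i) = 2243 * 11.3 / (2 * 43) = 294.7 um

294.7 um


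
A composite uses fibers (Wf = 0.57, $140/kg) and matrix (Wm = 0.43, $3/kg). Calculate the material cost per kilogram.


Cost = cost_f*Wf + cost_m*Wm = 140*0.57 + 3*0.43 = $81.09/kg

$81.09/kg


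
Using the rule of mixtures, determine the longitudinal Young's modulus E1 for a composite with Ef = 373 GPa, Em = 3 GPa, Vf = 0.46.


E1 = Ef*Vf + Em*(1-Vf) = 373*0.46 + 3*0.54 = 173.2 GPa

173.2 GPa


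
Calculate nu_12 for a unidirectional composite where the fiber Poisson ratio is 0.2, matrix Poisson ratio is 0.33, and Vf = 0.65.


nu_12 = nu_f*Vf + nu_m*(1-Vf) = 0.2*0.65 + 0.33*0.35 = 0.2455

0.2455


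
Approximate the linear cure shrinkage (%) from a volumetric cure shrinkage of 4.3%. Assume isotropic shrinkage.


Linear shrinkage ≈ vol_shrink/3 = 4.3/3 = 1.433%

1.433%


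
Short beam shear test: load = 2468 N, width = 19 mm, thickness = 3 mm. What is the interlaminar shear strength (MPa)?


ILSS = 3F/(4bh) = 3*2468/(4*19*3) = 32.47 MPa

32.47 MPa


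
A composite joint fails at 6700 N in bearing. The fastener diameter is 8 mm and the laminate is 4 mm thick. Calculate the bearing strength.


sigma_br = F/(d*h) = 6700/(8*4) = 209.4 MPa

209.4 MPa


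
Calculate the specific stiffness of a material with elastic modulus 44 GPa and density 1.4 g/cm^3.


Specific stiffness = E/rho = 44/1.4 = 31.4 GPa/(g/cm^3)

31.4 GPa/(g/cm^3)


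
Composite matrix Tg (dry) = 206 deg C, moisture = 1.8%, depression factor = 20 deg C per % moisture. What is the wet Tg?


Tg_wet = Tg_dry - k*moisture = 206 - 20*1.8 = 170.0 deg C

170.0 deg C


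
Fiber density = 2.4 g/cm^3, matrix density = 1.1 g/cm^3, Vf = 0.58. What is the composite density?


rho_c = rho_f*Vf + rho_m*(1-Vf) = 2.4*0.58 + 1.1*0.42 = 1.854 g/cm^3

1.854 g/cm^3


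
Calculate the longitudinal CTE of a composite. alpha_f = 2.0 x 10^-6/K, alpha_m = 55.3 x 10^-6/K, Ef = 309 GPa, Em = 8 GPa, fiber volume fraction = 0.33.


E1 = Ef*Vf + Em*(1-Vf) = 107.33
alpha_1 = (alpha_f*Ef*Vf + alpha_m*Em*(1-Vf))/E1 = 4.66 x 10^-6/K

4.66 x 10^-6/K


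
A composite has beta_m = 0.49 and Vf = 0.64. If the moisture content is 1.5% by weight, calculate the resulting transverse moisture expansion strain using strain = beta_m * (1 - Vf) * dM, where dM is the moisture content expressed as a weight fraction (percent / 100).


dM = 1.5/100 = 0.015
strain = beta_m * (1-Vf) * dM = 0.49 * 0.36 * 0.015 = 0.002646

0.002646


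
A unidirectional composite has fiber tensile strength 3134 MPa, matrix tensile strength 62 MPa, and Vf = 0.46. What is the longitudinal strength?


sigma_1 = sigma_f*Vf + sigma_m*(1-Vf) = 3134*0.46 + 62*0.54 = 1475.1 MPa

1475.1 MPa


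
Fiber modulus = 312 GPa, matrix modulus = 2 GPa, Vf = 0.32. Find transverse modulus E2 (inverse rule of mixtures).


1/E2 = Vf/Ef + (1-Vf)/Em = 0.32/312 + 0.68/2
E2 = 2.93 GPa

2.93 GPa


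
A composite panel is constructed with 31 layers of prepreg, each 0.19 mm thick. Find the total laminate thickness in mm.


h = n * t_ply = 31 * 0.19 = 5.89 mm

5.89 mm


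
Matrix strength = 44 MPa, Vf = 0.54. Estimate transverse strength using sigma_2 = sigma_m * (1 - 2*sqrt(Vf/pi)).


factor = 1 - 2*sqrt(0.54/pi) = 0.1708
sigma_2 = 44 * 0.1708 = 7.52 MPa

7.52 MPa


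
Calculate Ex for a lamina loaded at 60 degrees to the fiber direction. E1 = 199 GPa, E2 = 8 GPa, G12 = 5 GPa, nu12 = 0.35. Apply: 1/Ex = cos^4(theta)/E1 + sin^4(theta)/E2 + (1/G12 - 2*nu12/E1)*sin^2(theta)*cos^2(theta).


cos^4(60) = 0.0625, sin^4(60) = 0.5625, sin^2(60)*cos^2(60) = 0.1875
1/G12 - 2*nu12/E1 = 1/5 - 2*0.35/199 = 0.196482 GPa^-1
1/Ex = 0.0625/199 + 0.5625/8 + 0.196482*0.1875 = 0.107467 GPa^-1
Ex = 9.31 GPa

9.31 GPa


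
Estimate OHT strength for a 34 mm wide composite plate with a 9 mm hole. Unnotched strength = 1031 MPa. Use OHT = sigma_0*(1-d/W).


OHT = sigma_0*(1-d/W) = 1031*(1-9/34) = 758.1 MPa

758.1 MPa


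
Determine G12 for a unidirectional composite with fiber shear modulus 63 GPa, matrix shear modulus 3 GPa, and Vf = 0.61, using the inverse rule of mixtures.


1/G12 = Vf/Gf + (1-Vf)/Gm = 0.61/63 + 0.39/3
G12 = 7.16 GPa

7.16 GPa


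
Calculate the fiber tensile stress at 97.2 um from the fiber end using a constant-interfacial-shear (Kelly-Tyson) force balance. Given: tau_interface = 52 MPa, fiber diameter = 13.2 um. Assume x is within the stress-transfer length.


Force balance: sigma_f * (pi*d^2/4) = tau * (pi*d) * x  ->  sigma_f = 4 * tau * x / d
sigma_f = 4 * 52 * 97.2 / 13.2 = 1531.6 MPa

1531.6 MPa


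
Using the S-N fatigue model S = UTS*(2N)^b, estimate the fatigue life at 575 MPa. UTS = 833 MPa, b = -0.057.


N = 0.5 * (S/UTS)^(1/b) = 0.5 * (575/833)^(1/-0.057) = 333.5267 cycles

333.5267 cycles


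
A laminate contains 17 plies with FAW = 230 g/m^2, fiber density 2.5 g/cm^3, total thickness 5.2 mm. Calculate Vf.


Vf = n * FAW / (rho_f * h * 1000) = 17 * 230 / (2.5 * 5.2 * 1000) = 0.3008

0.3008


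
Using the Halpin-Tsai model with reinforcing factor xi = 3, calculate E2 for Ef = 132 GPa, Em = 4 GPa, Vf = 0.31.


eta = (Ef/Em - 1)/(Ef/Em + xi) = (33.0 - 1)/(33.0 + 3) = 0.8889
E2 = Em*(1+xi*eta*Vf)/(1-eta*Vf) = 10.09 GPa

10.09 GPa


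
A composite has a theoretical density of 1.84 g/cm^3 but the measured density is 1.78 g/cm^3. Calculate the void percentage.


Void% = (rho_theo - rho_actual)/rho_theo * 100 = (1.84 - 1.78)/1.84 * 100 = 3.26%

3.26%


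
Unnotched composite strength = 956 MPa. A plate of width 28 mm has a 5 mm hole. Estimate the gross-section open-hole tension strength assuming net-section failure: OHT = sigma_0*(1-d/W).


OHT = sigma_0*(1-d/W) = 956*(1-5/28) = 785.3 MPa

785.3 MPa


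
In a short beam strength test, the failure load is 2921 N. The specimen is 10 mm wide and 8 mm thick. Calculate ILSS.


ILSS = 3F/(4bh) = 3*2921/(4*10*8) = 27.38 MPa

27.38 MPa


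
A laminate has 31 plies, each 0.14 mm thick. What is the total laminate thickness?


h = n * t_ply = 31 * 0.14 = 4.34 mm

4.34 mm


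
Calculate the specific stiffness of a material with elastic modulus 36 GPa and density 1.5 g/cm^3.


Specific stiffness = E/rho = 36/1.5 = 24.0 GPa/(g/cm^3)

24.0 GPa/(g/cm^3)


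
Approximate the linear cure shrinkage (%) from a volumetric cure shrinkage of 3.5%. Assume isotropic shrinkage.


Linear shrinkage ≈ vol_shrink/3 = 3.5/3 = 1.167%

1.167%


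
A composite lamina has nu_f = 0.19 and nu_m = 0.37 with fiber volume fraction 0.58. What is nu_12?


nu_12 = nu_f*Vf + nu_m*(1-Vf) = 0.19*0.58 + 0.37*0.42 = 0.2656

0.2656


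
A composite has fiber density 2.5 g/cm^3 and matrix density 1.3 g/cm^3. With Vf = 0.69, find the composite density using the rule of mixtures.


rho_c = rho_f*Vf + rho_m*(1-Vf) = 2.5*0.69 + 1.3*0.31 = 2.128 g/cm^3

2.128 g/cm^3


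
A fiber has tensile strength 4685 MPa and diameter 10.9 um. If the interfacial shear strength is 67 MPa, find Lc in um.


Lc = sigma_f * d / (2 * tau_i) = 4685 * 10.9 / (2 * 67) = 381.1 um

381.1 um


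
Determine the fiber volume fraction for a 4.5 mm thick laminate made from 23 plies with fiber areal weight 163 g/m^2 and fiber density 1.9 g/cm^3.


Vf = n * FAW / (rho_f * h * 1000) = 23 * 163 / (1.9 * 4.5 * 1000) = 0.4385

0.4385


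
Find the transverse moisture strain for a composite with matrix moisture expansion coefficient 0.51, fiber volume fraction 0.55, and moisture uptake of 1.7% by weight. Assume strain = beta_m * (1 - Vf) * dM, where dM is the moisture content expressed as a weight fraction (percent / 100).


dM = 1.7/100 = 0.017
strain = beta_m * (1-Vf) * dM = 0.51 * 0.45 * 0.017 = 0.0039015

0.0039015


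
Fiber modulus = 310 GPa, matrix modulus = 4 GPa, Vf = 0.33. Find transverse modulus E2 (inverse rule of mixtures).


1/E2 = Vf/Ef + (1-Vf)/Em = 0.33/310 + 0.67/4
E2 = 5.93 GPa

5.93 GPa


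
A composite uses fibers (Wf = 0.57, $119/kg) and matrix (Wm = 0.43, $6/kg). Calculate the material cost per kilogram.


Cost = cost_f*Wf + cost_m*Wm = 119*0.57 + 6*0.43 = $70.41/kg

$70.41/kg


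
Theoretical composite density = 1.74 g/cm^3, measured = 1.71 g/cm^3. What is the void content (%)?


Void% = (rho_theo - rho_actual)/rho_theo * 100 = (1.74 - 1.71)/1.74 * 100 = 1.72%

1.72%


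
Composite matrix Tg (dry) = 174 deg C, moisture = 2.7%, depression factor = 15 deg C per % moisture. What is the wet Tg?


Tg_wet = Tg_dry - k*moisture = 174 - 15*2.7 = 133.5 deg C

133.5 deg C


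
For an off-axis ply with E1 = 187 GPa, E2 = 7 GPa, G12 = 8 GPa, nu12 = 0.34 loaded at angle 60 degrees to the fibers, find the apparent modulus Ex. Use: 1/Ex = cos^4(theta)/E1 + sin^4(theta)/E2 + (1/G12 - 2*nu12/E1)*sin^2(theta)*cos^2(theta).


cos^4(60) = 0.0625, sin^4(60) = 0.5625, sin^2(60)*cos^2(60) = 0.1875
1/G12 - 2*nu12/E1 = 1/8 - 2*0.34/187 = 0.121364 GPa^-1
1/Ex = 0.0625/187 + 0.5625/7 + 0.121364*0.1875 = 0.103447 GPa^-1
Ex = 9.67 GPa

9.67 GPa


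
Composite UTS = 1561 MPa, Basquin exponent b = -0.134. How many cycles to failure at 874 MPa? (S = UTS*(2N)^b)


N = 0.5 * (S/UTS)^(1/b) = 0.5 * (874/1561)^(1/-0.134) = 37.9103 cycles

37.9103 cycles


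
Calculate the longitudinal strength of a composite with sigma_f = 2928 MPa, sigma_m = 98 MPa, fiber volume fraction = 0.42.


sigma_1 = sigma_f*Vf + sigma_m*(1-Vf) = 2928*0.42 + 98*0.58 = 1286.6 MPa

1286.6 MPa


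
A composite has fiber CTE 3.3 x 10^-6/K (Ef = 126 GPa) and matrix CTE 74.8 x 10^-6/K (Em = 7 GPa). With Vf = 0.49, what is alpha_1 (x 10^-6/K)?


E1 = Ef*Vf + Em*(1-Vf) = 65.31
alpha_1 = (alpha_f*Ef*Vf + alpha_m*Em*(1-Vf))/E1 = 7.21 x 10^-6/K

7.21 x 10^-6/K


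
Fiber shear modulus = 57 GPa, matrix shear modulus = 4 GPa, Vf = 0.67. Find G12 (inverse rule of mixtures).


1/G12 = Vf/Gf + (1-Vf)/Gm = 0.67/57 + 0.33/4
G12 = 10.61 GPa

10.61 GPa


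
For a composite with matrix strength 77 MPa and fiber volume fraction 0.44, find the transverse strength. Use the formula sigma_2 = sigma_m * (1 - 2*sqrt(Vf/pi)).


factor = 1 - 2*sqrt(0.44/pi) = 0.2515
sigma_2 = 77 * 0.2515 = 19.37 MPa

19.37 MPa


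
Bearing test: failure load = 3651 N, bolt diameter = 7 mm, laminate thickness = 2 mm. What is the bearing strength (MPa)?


sigma_br = F/(d*h) = 3651/(7*2) = 260.8 MPa

260.8 MPa


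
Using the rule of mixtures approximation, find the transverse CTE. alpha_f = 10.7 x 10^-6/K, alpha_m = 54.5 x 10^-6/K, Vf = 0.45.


alpha_2 = alpha_f*Vf + alpha_m*(1-Vf) = 10.7*0.45 + 54.5*0.55 = 34.8 x 10^-6/K

34.8 x 10^-6/K


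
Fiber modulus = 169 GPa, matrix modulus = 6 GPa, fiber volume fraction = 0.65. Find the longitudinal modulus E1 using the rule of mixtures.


E1 = Ef*Vf + Em*(1-Vf) = 169*0.65 + 6*0.35 = 111.95 GPa

111.95 GPa


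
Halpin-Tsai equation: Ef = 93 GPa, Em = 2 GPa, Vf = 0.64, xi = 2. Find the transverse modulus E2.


eta = (Ef/Em - 1)/(Ef/Em + xi) = (46.5 - 1)/(46.5 + 2) = 0.9381
E2 = Em*(1+xi*eta*Vf)/(1-eta*Vf) = 11.02 GPa

11.02 GPa


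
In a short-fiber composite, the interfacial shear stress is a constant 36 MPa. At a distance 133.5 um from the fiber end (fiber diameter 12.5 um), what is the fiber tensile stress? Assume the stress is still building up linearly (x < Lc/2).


Force balance: sigma_f * (pi*d^2/4) = tau * (pi*d) * x  ->  sigma_f = 4 * tau * x / d
sigma_f = 4 * 36 * 133.5 / 12.5 = 1537.9 MPa

1537.9 MPa


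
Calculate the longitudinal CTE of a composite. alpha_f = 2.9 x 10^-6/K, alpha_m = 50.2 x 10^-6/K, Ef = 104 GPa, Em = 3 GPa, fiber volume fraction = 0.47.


E1 = Ef*Vf + Em*(1-Vf) = 50.47
alpha_1 = (alpha_f*Ef*Vf + alpha_m*Em*(1-Vf))/E1 = 4.39 x 10^-6/K

4.39 x 10^-6/K


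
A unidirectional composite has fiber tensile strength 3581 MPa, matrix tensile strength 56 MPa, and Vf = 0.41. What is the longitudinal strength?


sigma_1 = sigma_f*Vf + sigma_m*(1-Vf) = 3581*0.41 + 56*0.59 = 1501.3 MPa

1501.3 MPa


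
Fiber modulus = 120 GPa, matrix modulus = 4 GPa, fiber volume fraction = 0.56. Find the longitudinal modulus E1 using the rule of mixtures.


E1 = Ef*Vf + Em*(1-Vf) = 120*0.56 + 4*0.44 = 68.96 GPa

68.96 GPa


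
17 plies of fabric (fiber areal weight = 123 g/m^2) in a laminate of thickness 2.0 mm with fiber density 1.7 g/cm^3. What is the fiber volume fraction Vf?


Vf = n * FAW / (rho_f * h * 1000) = 17 * 123 / (1.7 * 2.0 * 1000) = 0.615

0.615


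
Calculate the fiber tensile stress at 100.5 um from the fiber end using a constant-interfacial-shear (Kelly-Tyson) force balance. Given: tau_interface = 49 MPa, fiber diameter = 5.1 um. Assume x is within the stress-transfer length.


Force balance: sigma_f * (pi*d^2/4) = tau * (pi*d) * x  ->  sigma_f = 4 * tau * x / d
sigma_f = 4 * 49 * 100.5 / 5.1 = 3862.4 MPa

3862.4 MPa


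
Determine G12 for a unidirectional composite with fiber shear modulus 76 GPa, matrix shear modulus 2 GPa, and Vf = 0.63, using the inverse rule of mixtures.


1/G12 = Vf/Gf + (1-Vf)/Gm = 0.63/76 + 0.37/2
G12 = 5.17 GPa

5.17 GPa


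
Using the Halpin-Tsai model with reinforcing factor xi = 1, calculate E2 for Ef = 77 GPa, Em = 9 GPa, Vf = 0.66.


eta = (Ef/Em - 1)/(Ef/Em + xi) = (8.5556 - 1)/(8.5556 + 1) = 0.7907
E2 = Em*(1+xi*eta*Vf)/(1-eta*Vf) = 28.65 GPa

28.65 GPa


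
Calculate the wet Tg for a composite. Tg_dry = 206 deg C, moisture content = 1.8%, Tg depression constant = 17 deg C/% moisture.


Tg_wet = Tg_dry - k*moisture = 206 - 17*1.8 = 175.4 deg C

175.4 deg C


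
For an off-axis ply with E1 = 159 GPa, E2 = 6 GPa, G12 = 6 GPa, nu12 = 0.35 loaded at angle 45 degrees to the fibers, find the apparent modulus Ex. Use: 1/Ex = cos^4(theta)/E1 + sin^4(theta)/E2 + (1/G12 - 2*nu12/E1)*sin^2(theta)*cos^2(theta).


cos^4(45) = 0.25, sin^4(45) = 0.25, sin^2(45)*cos^2(45) = 0.25
1/G12 - 2*nu12/E1 = 1/6 - 2*0.35/159 = 0.162264 GPa^-1
1/Ex = 0.25/159 + 0.25/6 + 0.162264*0.25 = 0.083805 GPa^-1
Ex = 11.93 GPa

11.93 GPa


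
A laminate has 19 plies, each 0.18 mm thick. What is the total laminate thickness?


h = n * t_ply = 19 * 0.18 = 3.42 mm

3.42 mm


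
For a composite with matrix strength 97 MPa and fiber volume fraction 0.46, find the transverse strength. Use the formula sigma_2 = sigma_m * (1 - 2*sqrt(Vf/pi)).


factor = 1 - 2*sqrt(0.46/pi) = 0.2347
sigma_2 = 97 * 0.2347 = 22.77 MPa

22.77 MPa


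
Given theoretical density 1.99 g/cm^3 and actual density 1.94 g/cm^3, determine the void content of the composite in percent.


Void% = (rho_theo - rho_actual)/rho_theo * 100 = (1.99 - 1.94)/1.99 * 100 = 2.51%

2.51%


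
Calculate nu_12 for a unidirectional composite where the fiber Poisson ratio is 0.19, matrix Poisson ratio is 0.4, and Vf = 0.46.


nu_12 = nu_f*Vf + nu_m*(1-Vf) = 0.19*0.46 + 0.4*0.54 = 0.3034

0.3034


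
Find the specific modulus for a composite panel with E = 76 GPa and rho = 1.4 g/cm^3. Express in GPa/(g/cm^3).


Specific stiffness = E/rho = 76/1.4 = 54.3 GPa/(g/cm^3)

54.3 GPa/(g/cm^3)


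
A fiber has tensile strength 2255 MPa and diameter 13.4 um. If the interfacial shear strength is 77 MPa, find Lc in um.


Lc = sigma_f * d / (2 * tau_i) = 2255 * 13.4 / (2 * 77) = 196.2 um

196.2 um


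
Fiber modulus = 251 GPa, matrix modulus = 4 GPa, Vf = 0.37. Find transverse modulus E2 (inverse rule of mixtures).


1/E2 = Vf/Ef + (1-Vf)/Em = 0.37/251 + 0.63/4
E2 = 6.29 GPa

6.29 GPa


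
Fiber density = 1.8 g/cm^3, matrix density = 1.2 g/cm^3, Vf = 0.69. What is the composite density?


rho_c = rho_f*Vf + rho_m*(1-Vf) = 1.8*0.69 + 1.2*0.31 = 1.614 g/cm^3

1.614 g/cm^3


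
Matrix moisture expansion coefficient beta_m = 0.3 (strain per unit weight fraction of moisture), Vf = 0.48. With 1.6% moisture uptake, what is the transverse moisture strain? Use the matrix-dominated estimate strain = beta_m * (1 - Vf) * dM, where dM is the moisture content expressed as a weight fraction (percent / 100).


dM = 1.6/100 = 0.016
strain = beta_m * (1-Vf) * dM = 0.3 * 0.52 * 0.016 = 0.002496

0.002496


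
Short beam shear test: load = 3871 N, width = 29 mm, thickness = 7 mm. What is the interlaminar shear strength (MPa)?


ILSS = 3F/(4bh) = 3*3871/(4*29*7) = 14.3 MPa

14.3 MPa


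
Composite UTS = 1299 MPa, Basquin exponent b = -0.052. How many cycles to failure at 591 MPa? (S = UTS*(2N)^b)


N = 0.5 * (S/UTS)^(1/b) = 0.5 * (591/1299)^(1/-0.052) = 1.8893e+06 cycles

1.8893e+06 cycles


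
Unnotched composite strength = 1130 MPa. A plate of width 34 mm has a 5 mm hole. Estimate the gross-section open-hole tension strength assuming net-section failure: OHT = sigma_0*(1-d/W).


OHT = sigma_0*(1-d/W) = 1130*(1-5/34) = 963.8 MPa

963.8 MPa
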